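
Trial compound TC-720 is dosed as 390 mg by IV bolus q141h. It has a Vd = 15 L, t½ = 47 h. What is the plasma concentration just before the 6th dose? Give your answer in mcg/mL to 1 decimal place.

3.7 mcg/mL

f = (1/2)^(τ/t½) = (1/2)^(141/47) ≈ 0.1250.
C₀ = D/Vd = 390/15 ≈ 26.000 mcg/mL.
Before the 6th dose, 5 doses have been given. Superposition: Cmin = C₀·(f + f² + … + f^5).
≈ 26.000 × (0.1250 + 0.0156 + 0.0020 + 0.0002 + 0.0000) ≈ 26.000 × 0.1428 ≈ 3.713 mcg/mL.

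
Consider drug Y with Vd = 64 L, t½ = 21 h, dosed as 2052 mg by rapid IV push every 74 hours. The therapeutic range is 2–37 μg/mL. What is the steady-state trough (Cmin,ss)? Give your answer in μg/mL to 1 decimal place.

τ/t½ = 74/21 ≈ 3.5238, so fraction remaining f = (1/2)^(74/21) ≈ 0.0869.
Accumulation ratio R = 1/(1 − f) ≈ 1/0.9131 ≈ 1.0952.
Each bolus raises the concentration by D/Vd = 2052/64 ≈ 32.062 μg/mL.
Cmax,ss = C₀/(1 − f) ≈ 32.062/0.9131 ≈ 35.113 μg/mL.
Steady-state trough Cmin,ss = Cmax,ss·f ≈ 35.113 × 0.0869 ≈ 3.051 μg/mL.
Trough 3.1 μg/mL vs MEC 2 μg/mL: adequate.

3.1 μg/mL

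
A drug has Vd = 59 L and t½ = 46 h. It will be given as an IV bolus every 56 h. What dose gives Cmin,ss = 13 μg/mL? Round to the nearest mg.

1016 mg

τ/t½ = 56/46 ≈ 1.2174, so f = (1/2)^(56/46) ≈ 0.430060.
Cmin,ss = (D/Vd)·f/(1−f), so D = Cmin,ss·Vd·(1−f)/f.
D = 13 × 59 × (1−f)/f ≈ 13 × 59 × 1.32526 ≈ 1016.47 mg.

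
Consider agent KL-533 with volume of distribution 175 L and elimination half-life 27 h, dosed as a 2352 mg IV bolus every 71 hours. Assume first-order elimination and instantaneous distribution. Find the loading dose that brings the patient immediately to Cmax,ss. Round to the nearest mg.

2805 mg

f = (1/2)^(71/27) ≈ 0.161586; accumulation ratio R = 1/(1−f) ≈ 1.19273.
Loading dose to hit Cmax,ss on first dose: D_load = D_maint·R ≈ 2352 × 1.19273 ≈ 2805.30 mg.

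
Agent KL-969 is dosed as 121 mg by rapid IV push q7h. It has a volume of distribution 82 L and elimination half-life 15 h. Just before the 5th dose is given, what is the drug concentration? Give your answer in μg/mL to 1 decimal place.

2.8 μg/mL

f = (1/2)^(τ/t½) = (1/2)^(7/15) ≈ 0.7236.
C₀ = D/Vd = 121/82 ≈ 1.476 μg/mL.
Before the 5th dose, 4 doses have been given. Superposition: Cmin = C₀·(f + f² + … + f^4).
≈ 1.476 × (0.7236 + 0.5236 + 0.3789 + 0.2742) ≈ 1.476 × 1.9003 ≈ 2.805 μg/mL.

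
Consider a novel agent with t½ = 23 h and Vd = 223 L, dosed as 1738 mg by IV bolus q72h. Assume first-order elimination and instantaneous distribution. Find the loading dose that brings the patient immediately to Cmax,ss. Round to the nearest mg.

1962 mg

f = (1/2)^(72/23) ≈ 0.114195; accumulation ratio R = 1/(1−f) ≈ 1.12892.
Loading dose to hit Cmax,ss on first dose: D_load = D_maint·R ≈ 1738 × 1.12892 ≈ 1962.06 mg.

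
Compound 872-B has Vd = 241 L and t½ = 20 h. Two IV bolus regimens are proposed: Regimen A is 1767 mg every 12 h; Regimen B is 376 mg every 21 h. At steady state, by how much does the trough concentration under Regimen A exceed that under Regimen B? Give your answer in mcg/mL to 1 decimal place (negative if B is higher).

Regimen A: f = (1/2)^(12/20) ≈ 0.6598; Cmin,ss = (1767/241)·f/(1−f) ≈ 14.220 mcg/mL.
Regimen B: f = (1/2)^(21/20) ≈ 0.4830; Cmin,ss = (376/241)·f/(1−f) ≈ 1.458 mcg/mL.
Difference ≈ 14.220 − 1.458 ≈ 12.762 mcg/mL.

12.8 mcg/mL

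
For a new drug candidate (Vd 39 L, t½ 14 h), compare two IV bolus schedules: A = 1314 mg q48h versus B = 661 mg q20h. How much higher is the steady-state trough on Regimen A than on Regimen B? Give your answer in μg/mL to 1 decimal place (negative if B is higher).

-6.6 μg/mL

Regimen A: f = (1/2)^(48/14) ≈ 0.0929; Cmin,ss = (1314/39)·f/(1−f) ≈ 3.451 μg/mL.
Regimen B: f = (1/2)^(20/14) ≈ 0.3715; Cmin,ss = (661/39)·f/(1−f) ≈ 10.018 μg/mL.
Difference ≈ 3.451 − 10.018 ≈ -6.567 μg/mL.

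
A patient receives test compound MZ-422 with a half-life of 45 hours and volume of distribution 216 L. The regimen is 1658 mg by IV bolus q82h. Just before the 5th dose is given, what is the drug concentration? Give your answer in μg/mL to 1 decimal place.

f = (1/2)^(τ/t½) = (1/2)^(82/45) ≈ 0.2828.
C₀ = D/Vd = 1658/216 ≈ 7.676 μg/mL.
Before the 5th dose, 4 doses have been given. Superposition: Cmin = C₀·(f + f² + … + f^4).
≈ 7.676 × (0.2828 + 0.0800 + 0.0226 + 0.0064) ≈ 7.676 × 0.3918 ≈ 3.007 μg/mL.

3.0 μg/mL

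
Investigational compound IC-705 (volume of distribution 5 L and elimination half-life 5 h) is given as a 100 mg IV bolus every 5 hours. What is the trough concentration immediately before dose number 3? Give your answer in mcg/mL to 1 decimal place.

15.0 mcg/mL

f = (1/2)^(τ/t½) = (1/2)^(5/5) ≈ 0.5000.
C₀ = D/Vd = 100/5 ≈ 20.000 mcg/mL.
Before the 3rd dose, 2 doses have been given. Superposition: Cmin = C₀·(f + f²).
≈ 20.000 × (0.5000 + 0.2500) ≈ 20.000 × 0.7500 ≈ 15.000 mcg/mL.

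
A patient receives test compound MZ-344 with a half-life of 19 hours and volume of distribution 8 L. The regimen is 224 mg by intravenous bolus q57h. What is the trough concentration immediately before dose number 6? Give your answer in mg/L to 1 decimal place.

4.0 mg/L

f = (1/2)^(τ/t½) = (1/2)^(57/19) ≈ 0.1250.
C₀ = D/Vd = 224/8 ≈ 28.000 mg/L.
Before the 6th dose, 5 doses have been given. Superposition: Cmin = C₀·(f + f² + … + f^5).
≈ 28.000 × (0.1250 + 0.0156 + 0.0020 + 0.0002 + 0.0000) ≈ 28.000 × 0.1428 ≈ 3.998 mg/L.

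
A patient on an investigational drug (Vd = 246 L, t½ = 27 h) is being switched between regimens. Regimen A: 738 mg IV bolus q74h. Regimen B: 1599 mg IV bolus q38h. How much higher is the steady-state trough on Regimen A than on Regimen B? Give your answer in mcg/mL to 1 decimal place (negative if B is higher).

Regimen A: f = (1/2)^(74/27) ≈ 0.1496; Cmin,ss = (738/246)·f/(1−f) ≈ 0.528 mcg/mL.
Regimen B: f = (1/2)^(38/27) ≈ 0.3770; Cmin,ss = (1599/246)·f/(1−f) ≈ 3.933 mcg/mL.
Difference ≈ 0.528 − 3.933 ≈ -3.405 mcg/mL.

-3.4 mcg/mL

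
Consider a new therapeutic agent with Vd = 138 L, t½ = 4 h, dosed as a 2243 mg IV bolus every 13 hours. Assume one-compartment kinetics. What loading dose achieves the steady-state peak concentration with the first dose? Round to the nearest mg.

f = (1/2)^(13/4) ≈ 0.105112; accumulation ratio R = 1/(1−f) ≈ 1.11746.
Loading dose to hit Cmax,ss on first dose: D_load = D_maint·R ≈ 2243 × 1.11746 ≈ 2506.46 mg.

2506 mg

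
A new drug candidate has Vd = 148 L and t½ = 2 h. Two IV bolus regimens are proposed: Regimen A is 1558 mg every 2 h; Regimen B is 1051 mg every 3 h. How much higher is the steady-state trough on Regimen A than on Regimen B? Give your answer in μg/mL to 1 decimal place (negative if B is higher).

6.6 μg/mL

Regimen A: f = (1/2)^(2/2) ≈ 0.5000; Cmin,ss = (1558/148)·f/(1−f) ≈ 10.527 μg/mL.
Regimen B: f = (1/2)^(3/2) ≈ 0.3536; Cmin,ss = (1051/148)·f/(1−f) ≈ 3.885 μg/mL.
Difference ≈ 10.527 − 3.885 ≈ 6.642 μg/mL.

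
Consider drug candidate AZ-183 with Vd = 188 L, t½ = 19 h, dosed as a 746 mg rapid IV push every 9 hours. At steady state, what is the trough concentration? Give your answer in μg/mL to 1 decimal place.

10.2 μg/mL

k = ln2/t½ = ln2/19 ≈ 0.036481 h⁻¹; fraction remaining f = e^(−kτ) = e^(−0.036481×9) ≈ 0.7201.
At steady state, accumulation factor R = 1/(1 − e^(−kτ)) ≈ 3.5727.
Single-dose peak C₀ = D/Vd = 746/188 ≈ 3.968 μg/mL.
Cmax,ss = C₀/(1 − f) ≈ 3.968/0.2799 ≈ 14.176 μg/mL.
One interval later, Cmin,ss = Cmax,ss·e^(−kτ) ≈ 14.176 × 0.7201 ≈ 10.208 μg/mL.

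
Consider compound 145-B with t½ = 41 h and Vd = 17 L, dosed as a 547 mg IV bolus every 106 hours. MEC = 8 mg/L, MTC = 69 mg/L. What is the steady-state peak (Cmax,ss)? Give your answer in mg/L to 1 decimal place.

τ/t½ = 106/41 ≈ 2.5854, so fraction remaining f = (1/2)^(106/41) ≈ 0.1666.
At steady state, accumulation factor R = 1/(1 − e^(−kτ)) ≈ 1.1999.
Each bolus raises the concentration by D/Vd = 547/17 ≈ 32.176 mg/L.
Cmax,ss = C₀/(1 − f) ≈ 32.176/0.8334 ≈ 38.608 mg/L.
Peak 38.6 mg/L vs MTC 69 mg/L: below toxic threshold.

38.6 mg/L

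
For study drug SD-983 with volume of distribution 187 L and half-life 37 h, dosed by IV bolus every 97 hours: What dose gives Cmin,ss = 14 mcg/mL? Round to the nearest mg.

13494 mg

τ/t½ = 97/37 ≈ 2.6216, so f = (1/2)^(97/37) ≈ 0.162485.
Cmin,ss = (D/Vd)·f/(1−f), so D = Cmin,ss·Vd·(1−f)/f.
D = 14 × 187 × (1−f)/f ≈ 14 × 187 × 5.15441 ≈ 13494.25 mg.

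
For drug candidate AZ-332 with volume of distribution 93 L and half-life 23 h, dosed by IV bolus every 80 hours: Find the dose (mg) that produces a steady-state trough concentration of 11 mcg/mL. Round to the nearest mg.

10378 mg

τ/t½ = 80/23 ≈ 3.4783, so f = (1/2)^(80/23) ≈ 0.089730.
Cmin,ss = (D/Vd)·f/(1−f), so D = Cmin,ss·Vd·(1−f)/f.
D = 11 × 93 × (1−f)/f ≈ 11 × 93 × 10.14454 ≈ 10377.86 mg.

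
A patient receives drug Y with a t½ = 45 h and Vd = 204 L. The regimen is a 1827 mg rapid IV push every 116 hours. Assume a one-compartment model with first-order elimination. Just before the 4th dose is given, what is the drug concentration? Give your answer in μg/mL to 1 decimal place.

f = (1/2)^(τ/t½) = (1/2)^(116/45) ≈ 0.1675.
C₀ = D/Vd = 1827/204 ≈ 8.956 μg/mL.
Before the 4th dose, 3 doses have been given. Superposition: Cmin = C₀·(f + f² + … + f^3).
≈ 8.956 × (0.1675 + 0.0281 + 0.0047) ≈ 8.956 × 0.2003 ≈ 1.794 μg/mL.

1.8 μg/mL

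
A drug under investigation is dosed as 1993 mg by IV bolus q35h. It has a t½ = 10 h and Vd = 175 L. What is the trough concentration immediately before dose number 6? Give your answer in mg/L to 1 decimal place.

1.1 mg/L

f = (1/2)^(τ/t½) = (1/2)^(35/10) ≈ 0.0884.
C₀ = D/Vd = 1993/175 ≈ 11.389 mg/L.
Before the 6th dose, 5 doses have been given. Superposition: Cmin = C₀·(f + f² + … + f^5).
≈ 11.389 × (0.0884 + 0.0078 + 0.0007 + 0.0001 + 0.0000) ≈ 11.389 × 0.0970 ≈ 1.105 mg/L.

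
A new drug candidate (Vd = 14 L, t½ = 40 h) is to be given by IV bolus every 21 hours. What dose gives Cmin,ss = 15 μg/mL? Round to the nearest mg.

92 mg

τ/t½ = 21/40 ≈ 0.525, so f = (1/2)^(21/40) ≈ 0.694959.
Cmin,ss = (D/Vd)·f/(1−f), so D = Cmin,ss·Vd·(1−f)/f.
D = 15 × 14 × (1−f)/f ≈ 15 × 14 × 0.43893 ≈ 92.18 mg.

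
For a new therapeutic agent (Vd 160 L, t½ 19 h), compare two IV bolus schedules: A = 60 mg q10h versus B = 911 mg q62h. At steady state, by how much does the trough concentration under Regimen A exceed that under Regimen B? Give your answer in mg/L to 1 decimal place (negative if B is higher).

Regimen A: f = (1/2)^(10/19) ≈ 0.6943; Cmin,ss = (60/160)·f/(1−f) ≈ 0.852 mg/L.
Regimen B: f = (1/2)^(62/19) ≈ 0.1042; Cmin,ss = (911/160)·f/(1−f) ≈ 0.662 mg/L.
Difference ≈ 0.852 − 0.662 ≈ 0.190 mg/L.

0.2 mg/L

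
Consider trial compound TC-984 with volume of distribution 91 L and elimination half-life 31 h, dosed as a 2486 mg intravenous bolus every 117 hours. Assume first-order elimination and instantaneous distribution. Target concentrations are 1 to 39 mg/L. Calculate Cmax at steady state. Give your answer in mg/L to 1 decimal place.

k = ln2/t½ = ln2/31 ≈ 0.022360 h⁻¹; fraction remaining f = e^(−kτ) = e^(−0.022360×117) ≈ 0.0731.
At steady state, accumulation factor R = 1/(1 − e^(−kτ)) ≈ 1.0789.
Single-dose peak C₀ = D/Vd = 2486/91 ≈ 27.319 mg/L.
Cmax,ss = C₀/(1 − f) ≈ 27.319/0.9269 ≈ 29.474 mg/L.
Peak 29.5 mg/L vs MTC 39 mg/L: below toxic threshold.

29.5 mg/L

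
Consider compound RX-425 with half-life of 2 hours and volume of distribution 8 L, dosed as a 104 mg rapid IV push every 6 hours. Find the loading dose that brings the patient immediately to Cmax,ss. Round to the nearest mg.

f = (1/2)^(6/2) ≈ 0.125000; accumulation ratio R = 1/(1−f) ≈ 1.14286.
Loading dose to hit Cmax,ss on first dose: D_load = D_maint·R ≈ 104 × 1.14286 ≈ 118.86 mg.

119 mg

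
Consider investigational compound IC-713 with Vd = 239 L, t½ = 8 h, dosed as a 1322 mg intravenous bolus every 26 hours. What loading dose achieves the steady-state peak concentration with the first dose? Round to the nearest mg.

f = (1/2)^(26/8) ≈ 0.105112; accumulation ratio R = 1/(1−f) ≈ 1.11746.
Loading dose to hit Cmax,ss on first dose: D_load = D_maint·R ≈ 1322 × 1.11746 ≈ 1477.28 mg.

1477 mg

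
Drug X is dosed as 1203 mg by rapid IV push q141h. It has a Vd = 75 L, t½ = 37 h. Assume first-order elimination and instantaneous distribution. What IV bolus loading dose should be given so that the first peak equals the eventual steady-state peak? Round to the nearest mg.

f = (1/2)^(141/37) ≈ 0.071258; accumulation ratio R = 1/(1−f) ≈ 1.07673.
Loading dose to hit Cmax,ss on first dose: D_load = D_maint·R ≈ 1203 × 1.07673 ≈ 1295.31 mg.

1295 mg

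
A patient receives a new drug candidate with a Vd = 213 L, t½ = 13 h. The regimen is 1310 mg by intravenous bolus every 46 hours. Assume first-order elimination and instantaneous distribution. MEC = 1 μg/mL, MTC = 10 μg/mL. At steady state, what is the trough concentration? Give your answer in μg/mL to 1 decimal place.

k = ln2/t½ = ln2/13 ≈ 0.053319 h⁻¹; fraction remaining f = e^(−kτ) = e^(−0.053319×46) ≈ 0.0861.
At steady state, accumulation factor R = 1/(1 − e^(−kτ)) ≈ 1.0942.
Single-dose peak C₀ = D/Vd = 1310/213 ≈ 6.150 μg/mL.
Cmax,ss = C₀/(1 − f) ≈ 6.150/0.9139 ≈ 6.729 μg/mL.
One interval later, Cmin,ss = Cmax,ss·e^(−kτ) ≈ 6.729 × 0.0861 ≈ 0.579 μg/mL.
Trough 0.6 μg/mL vs MEC 1 μg/mL: subtherapeutic.

0.6 μg/mL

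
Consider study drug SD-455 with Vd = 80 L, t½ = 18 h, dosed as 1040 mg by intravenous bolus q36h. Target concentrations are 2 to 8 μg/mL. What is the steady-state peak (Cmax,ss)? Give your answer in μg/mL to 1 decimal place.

The dosing interval is 2 half-lives, so f = 2^(−2) = 0.25.
Accumulation ratio R = 1/(1 − f) = 1/0.75 = 4/3.
Single-dose peak C₀ = D/Vd = 1040/80 = 13 μg/mL.
Steady-state peak Cmax,ss = C₀·R = 13 × 4/3 ≈ 17.333 μg/mL.
Peak 17.3 μg/mL vs MTC 8 μg/mL: exceeds toxic threshold.

17.3 μg/mL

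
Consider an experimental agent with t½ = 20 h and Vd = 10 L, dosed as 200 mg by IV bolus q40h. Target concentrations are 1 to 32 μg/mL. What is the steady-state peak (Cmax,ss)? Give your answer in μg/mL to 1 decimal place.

26.7 μg/mL

τ = 40 h = 2 half-lives, so f = (1/2)^2 = 0.25.
At steady state, R = 1/(1 − 0.25) = 4/3.
Single-dose peak C₀ = D/Vd = 200/10 = 20 μg/mL.
Steady-state peak Cmax,ss = C₀·R = 20 × 4/3 ≈ 26.667 μg/mL.
Peak 26.7 μg/mL vs MTC 32 μg/mL: below toxic threshold.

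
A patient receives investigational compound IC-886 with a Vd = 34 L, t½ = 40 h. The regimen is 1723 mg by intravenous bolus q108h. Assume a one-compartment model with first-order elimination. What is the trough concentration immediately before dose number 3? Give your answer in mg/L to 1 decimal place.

9.0 mg/L

f = (1/2)^(τ/t½) = (1/2)^(108/40) ≈ 0.1539.
C₀ = D/Vd = 1723/34 ≈ 50.676 mg/L.
Before the 3rd dose, 2 doses have been given. Superposition: Cmin = C₀·(f + f²).
≈ 50.676 × (0.1539 + 0.0237) ≈ 50.676 × 0.1776 ≈ 9.000 mg/L.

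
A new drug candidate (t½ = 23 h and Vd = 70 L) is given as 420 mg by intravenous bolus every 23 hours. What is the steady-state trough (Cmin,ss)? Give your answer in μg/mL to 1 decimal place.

6.0 μg/mL

τ = 23 h = 1 half-life, so f = (1/2)^1 = 0.5.
At steady state, R = 1/(1 − 0.5) = 2/1.
Single-dose peak C₀ = D/Vd = 420/70 = 6 μg/mL.
Steady-state peak Cmax,ss = C₀·R = 6 × 2/1 ≈ 12.000 μg/mL.
Steady-state trough Cmin,ss = Cmax,ss·f ≈ 12.000 × 0.5 ≈ 6.000 μg/mL.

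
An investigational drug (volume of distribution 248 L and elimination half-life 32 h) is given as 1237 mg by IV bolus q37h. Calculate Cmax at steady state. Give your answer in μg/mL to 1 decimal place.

Over one 37-h interval, 37/32 ≈ 1.1562 half-lives elapse, leaving f ≈ 0.4487 of each dose.
At steady state, accumulation factor R = 1/(1 − e^(−kτ)) ≈ 1.8139.
Single-dose peak C₀ = D/Vd = 1237/248 ≈ 4.988 μg/mL.
Steady-state peak Cmax,ss = C₀·R ≈ 4.988 × 1.8139 ≈ 9.048 μg/mL.

9.0 μg/mL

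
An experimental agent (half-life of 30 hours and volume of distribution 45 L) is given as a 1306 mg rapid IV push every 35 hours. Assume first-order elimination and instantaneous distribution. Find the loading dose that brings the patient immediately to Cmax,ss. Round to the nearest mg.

2355 mg

f = (1/2)^(35/30) ≈ 0.445449; accumulation ratio R = 1/(1−f) ≈ 1.80326.
Loading dose to hit Cmax,ss on first dose: D_load = D_maint·R ≈ 1306 × 1.80326 ≈ 2355.06 mg.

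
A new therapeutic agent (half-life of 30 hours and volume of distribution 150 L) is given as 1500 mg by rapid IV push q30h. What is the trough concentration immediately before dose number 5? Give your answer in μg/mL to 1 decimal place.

f = (1/2)^(τ/t½) = (1/2)^(30/30) ≈ 0.5000.
C₀ = D/Vd = 1500/150 ≈ 10.000 μg/mL.
Before the 5th dose, 4 doses have been given. Superposition: Cmin = C₀·(f + f² + … + f^4).
≈ 10.000 × (0.5000 + 0.2500 + 0.1250 + 0.0625) ≈ 10.000 × 0.9375 ≈ 9.375 μg/mL.

9.4 μg/mL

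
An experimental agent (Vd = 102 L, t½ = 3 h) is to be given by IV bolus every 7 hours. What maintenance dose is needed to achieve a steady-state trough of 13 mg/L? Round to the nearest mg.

5357 mg

τ/t½ = 7/3 ≈ 2.3333, so f = (1/2)^(7/3) ≈ 0.198425.
Cmin,ss = (D/Vd)·f/(1−f), so D = Cmin,ss·Vd·(1−f)/f.
D = 13 × 102 × (1−f)/f ≈ 13 × 102 × 4.03969 ≈ 5356.63 mg.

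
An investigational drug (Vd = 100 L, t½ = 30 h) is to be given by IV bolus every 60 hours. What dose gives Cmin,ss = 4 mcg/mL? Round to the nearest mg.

τ/t½ = 60/30 ≈ 2, so f = (1/2)^(60/30) ≈ 0.250000.
Cmin,ss = (D/Vd)·f/(1−f), so D = Cmin,ss·Vd·(1−f)/f.
D = 4 × 100 × (1−f)/f ≈ 4 × 100 × 3.00000 ≈ 1200.00 mg.

1200 mg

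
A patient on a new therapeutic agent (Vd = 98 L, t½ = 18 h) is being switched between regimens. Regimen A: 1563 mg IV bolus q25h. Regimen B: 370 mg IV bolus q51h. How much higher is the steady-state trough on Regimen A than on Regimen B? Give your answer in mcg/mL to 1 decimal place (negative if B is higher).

9.2 mcg/mL

Regimen A: f = (1/2)^(25/18) ≈ 0.3819; Cmin,ss = (1563/98)·f/(1−f) ≈ 9.854 mcg/mL.
Regimen B: f = (1/2)^(51/18) ≈ 0.1403; Cmin,ss = (370/98)·f/(1−f) ≈ 0.616 mcg/mL.
Difference ≈ 9.854 − 0.616 ≈ 9.238 mcg/mL.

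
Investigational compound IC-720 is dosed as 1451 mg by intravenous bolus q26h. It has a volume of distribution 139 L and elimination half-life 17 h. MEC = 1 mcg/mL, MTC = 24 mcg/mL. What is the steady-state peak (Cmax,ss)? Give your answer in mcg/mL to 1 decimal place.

Over one 26-h interval, 26/17 ≈ 1.5294 half-lives elapse, leaving f ≈ 0.3464 of each dose.
Accumulation ratio R = 1/(1 − f) ≈ 1/0.6536 ≈ 1.5300.
Single-dose peak C₀ = D/Vd = 1451/139 ≈ 10.439 mcg/mL.
Steady-state peak Cmax,ss = C₀·R ≈ 10.439 × 1.5300 ≈ 15.972 mcg/mL.
Peak 16.0 mcg/mL vs MTC 24 mcg/mL: below toxic threshold.

16.0 mcg/mL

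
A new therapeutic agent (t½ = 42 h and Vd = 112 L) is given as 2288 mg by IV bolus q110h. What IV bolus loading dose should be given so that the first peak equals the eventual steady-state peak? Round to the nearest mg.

2733 mg

f = (1/2)^(110/42) ≈ 0.162775; accumulation ratio R = 1/(1−f) ≈ 1.19442.
Loading dose to hit Cmax,ss on first dose: D_load = D_maint·R ≈ 2288 × 1.19442 ≈ 2732.83 mg.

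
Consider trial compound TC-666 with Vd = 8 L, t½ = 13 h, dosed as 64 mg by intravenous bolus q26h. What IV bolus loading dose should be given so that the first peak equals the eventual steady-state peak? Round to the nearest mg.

85 mg

f = (1/2)^(26/13) ≈ 0.250000; accumulation ratio R = 1/(1−f) ≈ 1.33333.
Loading dose to hit Cmax,ss on first dose: D_load = D_maint·R ≈ 64 × 1.33333 ≈ 85.33 mg.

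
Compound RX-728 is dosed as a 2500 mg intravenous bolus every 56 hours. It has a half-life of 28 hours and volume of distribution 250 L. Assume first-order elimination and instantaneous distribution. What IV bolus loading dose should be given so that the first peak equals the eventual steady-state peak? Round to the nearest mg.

3333 mg

f = (1/2)^(56/28) ≈ 0.250000; accumulation ratio R = 1/(1−f) ≈ 1.33333.
Loading dose to hit Cmax,ss on first dose: D_load = D_maint·R ≈ 2500 × 1.33333 ≈ 3333.32 mg.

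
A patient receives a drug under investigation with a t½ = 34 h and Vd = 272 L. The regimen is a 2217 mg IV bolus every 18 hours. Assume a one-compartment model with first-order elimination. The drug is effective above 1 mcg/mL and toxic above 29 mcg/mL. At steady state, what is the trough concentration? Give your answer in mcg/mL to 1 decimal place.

18.4 mcg/mL

Over one 18-h interval, 18/34 ≈ 0.52941 half-lives elapse, leaving f ≈ 0.6928 of each dose.
Each bolus raises the concentration by D/Vd = 2217/272 ≈ 8.151 mcg/mL.
Steady-state trough Cmin,ss = C₀·f/(1−f) ≈ 8.151 × 0.6928/0.3072 ≈ 18.382 mcg/mL.
Trough 18.4 mcg/mL vs MEC 1 mcg/mL: adequate.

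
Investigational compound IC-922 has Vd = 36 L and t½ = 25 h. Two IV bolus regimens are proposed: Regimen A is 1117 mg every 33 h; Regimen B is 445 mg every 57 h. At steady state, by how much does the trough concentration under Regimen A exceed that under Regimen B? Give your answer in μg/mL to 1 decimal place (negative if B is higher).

Regimen A: f = (1/2)^(33/25) ≈ 0.4005; Cmin,ss = (1117/36)·f/(1−f) ≈ 20.728 μg/mL.
Regimen B: f = (1/2)^(57/25) ≈ 0.2059; Cmin,ss = (445/36)·f/(1−f) ≈ 3.205 μg/mL.
Difference ≈ 20.728 − 3.205 ≈ 17.523 μg/mL.

17.5 μg/mL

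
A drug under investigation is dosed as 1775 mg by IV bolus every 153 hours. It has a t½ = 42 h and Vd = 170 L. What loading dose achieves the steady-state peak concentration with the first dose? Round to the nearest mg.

f = (1/2)^(153/42) ≈ 0.080055; accumulation ratio R = 1/(1−f) ≈ 1.08702.
Loading dose to hit Cmax,ss on first dose: D_load = D_maint·R ≈ 1775 × 1.08702 ≈ 1929.46 mg.

1929 mg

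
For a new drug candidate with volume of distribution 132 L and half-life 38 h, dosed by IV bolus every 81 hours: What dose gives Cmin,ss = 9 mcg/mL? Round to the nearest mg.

τ/t½ = 81/38 ≈ 2.1316, so f = (1/2)^(81/38) ≈ 0.228208.
Cmin,ss = (D/Vd)·f/(1−f), so D = Cmin,ss·Vd·(1−f)/f.
D = 9 × 132 × (1−f)/f ≈ 9 × 132 × 3.38197 ≈ 4017.78 mg.

4018 mg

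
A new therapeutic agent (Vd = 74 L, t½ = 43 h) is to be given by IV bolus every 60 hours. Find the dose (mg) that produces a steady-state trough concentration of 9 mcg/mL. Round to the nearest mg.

τ/t½ = 60/43 ≈ 1.3953, so f = (1/2)^(60/43) ≈ 0.380153.
Cmin,ss = (D/Vd)·f/(1−f), so D = Cmin,ss·Vd·(1−f)/f.
D = 9 × 74 × (1−f)/f ≈ 9 × 74 × 1.63052 ≈ 1085.93 mg.

1086 mg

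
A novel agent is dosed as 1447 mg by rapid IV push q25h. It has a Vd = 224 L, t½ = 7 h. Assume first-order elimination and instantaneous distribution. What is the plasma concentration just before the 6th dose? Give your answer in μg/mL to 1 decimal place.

0.6 μg/mL

f = (1/2)^(τ/t½) = (1/2)^(25/7) ≈ 0.0841.
C₀ = D/Vd = 1447/224 ≈ 6.460 μg/mL.
Before the 6th dose, 5 doses have been given. Superposition: Cmin = C₀·(f + f² + … + f^5).
≈ 6.460 × (0.0841 + 0.0071 + 0.0006 + 0.0001 + 0.0000) ≈ 6.460 × 0.0919 ≈ 0.594 μg/mL.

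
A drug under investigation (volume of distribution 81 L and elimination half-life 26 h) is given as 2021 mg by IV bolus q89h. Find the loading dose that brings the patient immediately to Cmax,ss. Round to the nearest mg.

f = (1/2)^(89/26) ≈ 0.093229; accumulation ratio R = 1/(1−f) ≈ 1.10281.
Loading dose to hit Cmax,ss on first dose: D_load = D_maint·R ≈ 2021 × 1.10281 ≈ 2228.78 mg.

2229 mg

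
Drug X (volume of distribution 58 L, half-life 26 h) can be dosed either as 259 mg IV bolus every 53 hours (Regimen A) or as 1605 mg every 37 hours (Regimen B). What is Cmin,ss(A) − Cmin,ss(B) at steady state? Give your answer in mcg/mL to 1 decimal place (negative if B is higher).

Regimen A: f = (1/2)^(53/26) ≈ 0.2434; Cmin,ss = (259/58)·f/(1−f) ≈ 1.437 mcg/mL.
Regimen B: f = (1/2)^(37/26) ≈ 0.3729; Cmin,ss = (1605/58)·f/(1−f) ≈ 16.455 mcg/mL.
Difference ≈ 1.437 − 16.455 ≈ -15.018 mcg/mL.

-15.0 mcg/mL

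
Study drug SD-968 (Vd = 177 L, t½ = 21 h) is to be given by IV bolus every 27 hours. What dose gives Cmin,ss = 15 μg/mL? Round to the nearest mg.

3818 mg

τ/t½ = 27/21 ≈ 1.2857, so f = (1/2)^(27/21) ≈ 0.410168.
Cmin,ss = (D/Vd)·f/(1−f), so D = Cmin,ss·Vd·(1−f)/f.
D = 15 × 177 × (1−f)/f ≈ 15 × 177 × 1.43803 ≈ 3817.97 mg.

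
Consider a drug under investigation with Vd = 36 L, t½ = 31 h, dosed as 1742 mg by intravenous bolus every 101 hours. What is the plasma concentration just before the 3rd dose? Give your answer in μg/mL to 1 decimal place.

f = (1/2)^(τ/t½) = (1/2)^(101/31) ≈ 0.1045.
C₀ = D/Vd = 1742/36 ≈ 48.389 μg/mL.
Before the 3rd dose, 2 doses have been given. Superposition: Cmin = C₀·(f + f²).
≈ 48.389 × (0.1045 + 0.0109) ≈ 48.389 × 0.1154 ≈ 5.584 μg/mL.

5.6 μg/mL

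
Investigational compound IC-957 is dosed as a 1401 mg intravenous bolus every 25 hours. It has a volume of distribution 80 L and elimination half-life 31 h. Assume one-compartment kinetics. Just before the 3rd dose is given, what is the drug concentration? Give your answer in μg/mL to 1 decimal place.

f = (1/2)^(τ/t½) = (1/2)^(25/31) ≈ 0.5718.
C₀ = D/Vd = 1401/80 ≈ 17.512 μg/mL.
Before the 3rd dose, 2 doses have been given. Superposition: Cmin = C₀·(f + f²).
≈ 17.512 × (0.5718 + 0.3270) ≈ 17.512 × 0.8988 ≈ 15.740 μg/mL.

15.7 μg/mL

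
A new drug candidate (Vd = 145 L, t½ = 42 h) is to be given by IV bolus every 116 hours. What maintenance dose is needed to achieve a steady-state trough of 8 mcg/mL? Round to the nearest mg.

6708 mg

τ/t½ = 116/42 ≈ 2.7619, so f = (1/2)^(116/42) ≈ 0.147429.
Cmin,ss = (D/Vd)·f/(1−f), so D = Cmin,ss·Vd·(1−f)/f.
D = 8 × 145 × (1−f)/f ≈ 8 × 145 × 5.78293 ≈ 6708.20 mg.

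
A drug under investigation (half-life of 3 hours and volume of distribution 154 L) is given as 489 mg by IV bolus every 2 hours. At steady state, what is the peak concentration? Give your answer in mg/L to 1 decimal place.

Over one 2-h interval, 2/3 ≈ 0.66667 half-lives elapse, leaving f ≈ 0.6300 of each dose.
At steady state, accumulation factor R = 1/(1 − e^(−kτ)) ≈ 2.7027.
Each bolus raises the concentration by D/Vd = 489/154 ≈ 3.175 mg/L.
Steady-state peak Cmax,ss = C₀·R ≈ 3.175 × 2.7027 ≈ 8.581 mg/L.

8.6 mg/L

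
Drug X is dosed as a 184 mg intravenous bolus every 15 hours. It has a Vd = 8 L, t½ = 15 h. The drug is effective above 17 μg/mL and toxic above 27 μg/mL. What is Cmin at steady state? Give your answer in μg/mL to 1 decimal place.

23.0 μg/mL

The dosing interval is 1 half-life, so f = 2^(−1) = 0.5.
At steady state, R = 1/(1 − 0.5) = 2/1.
Single-dose peak C₀ = D/Vd = 184/8 = 23 μg/mL.
Steady-state peak Cmax,ss = C₀·R = 23 × 2/1 ≈ 46.000 μg/mL.
Steady-state trough Cmin,ss = Cmax,ss·f ≈ 46.000 × 0.5 ≈ 23.000 μg/mL.
Trough 23.0 μg/mL vs MEC 17 μg/mL: adequate.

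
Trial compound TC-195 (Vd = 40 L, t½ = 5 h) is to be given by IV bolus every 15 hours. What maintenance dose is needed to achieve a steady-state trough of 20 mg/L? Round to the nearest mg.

5600 mg

τ/t½ = 15/5 ≈ 3, so f = (1/2)^(15/5) ≈ 0.125000.
Cmin,ss = (D/Vd)·f/(1−f), so D = Cmin,ss·Vd·(1−f)/f.
D = 20 × 40 × (1−f)/f ≈ 20 × 40 × 7.00000 ≈ 5600.00 mg.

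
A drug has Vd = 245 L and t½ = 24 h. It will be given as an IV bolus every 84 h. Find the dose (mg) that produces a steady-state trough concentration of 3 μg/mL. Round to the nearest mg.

7581 mg

τ/t½ = 84/24 ≈ 3.5, so f = (1/2)^(84/24) ≈ 0.088388.
Cmin,ss = (D/Vd)·f/(1−f), so D = Cmin,ss·Vd·(1−f)/f.
D = 3 × 245 × (1−f)/f ≈ 3 × 245 × 10.31375 ≈ 7580.61 mg.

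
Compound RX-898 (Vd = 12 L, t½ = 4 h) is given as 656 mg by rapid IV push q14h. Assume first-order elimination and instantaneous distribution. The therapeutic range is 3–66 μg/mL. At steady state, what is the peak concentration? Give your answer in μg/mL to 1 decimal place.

60.0 μg/mL

Over one 14-h interval, 14/4 ≈ 3.5 half-lives elapse, leaving f ≈ 0.0884 of each dose.
Accumulation ratio R = 1/(1 − f) ≈ 1/0.9116 ≈ 1.0970.
Each bolus raises the concentration by D/Vd = 656/12 ≈ 54.667 μg/mL.
Cmax,ss = C₀/(1 − f) ≈ 54.667/0.9116 ≈ 59.968 μg/mL.
Peak 60.0 μg/mL vs MTC 66 μg/mL: below toxic threshold.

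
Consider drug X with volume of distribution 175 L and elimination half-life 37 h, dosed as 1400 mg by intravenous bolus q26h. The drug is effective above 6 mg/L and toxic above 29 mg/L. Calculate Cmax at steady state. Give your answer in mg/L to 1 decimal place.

k = ln2/t½ = ln2/37 ≈ 0.018734 h⁻¹; fraction remaining f = e^(−kτ) = e^(−0.018734×26) ≈ 0.6144.
At steady state, accumulation factor R = 1/(1 − e^(−kτ)) ≈ 2.5934.
Each bolus raises the concentration by D/Vd = 1400/175 ≈ 8.000 mg/L.
Steady-state peak Cmax,ss = C₀·R ≈ 8.000 × 2.5934 ≈ 20.747 mg/L.
Peak 20.7 mg/L vs MTC 29 mg/L: below toxic threshold.

20.7 mg/L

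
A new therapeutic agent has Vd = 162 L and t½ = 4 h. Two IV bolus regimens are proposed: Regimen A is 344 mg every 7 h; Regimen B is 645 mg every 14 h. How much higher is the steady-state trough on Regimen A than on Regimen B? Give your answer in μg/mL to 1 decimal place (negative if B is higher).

Regimen A: f = (1/2)^(7/4) ≈ 0.2973; Cmin,ss = (344/162)·f/(1−f) ≈ 0.898 μg/mL.
Regimen B: f = (1/2)^(14/4) ≈ 0.0884; Cmin,ss = (645/162)·f/(1−f) ≈ 0.386 μg/mL.
Difference ≈ 0.898 − 0.386 ≈ 0.512 μg/mL.

0.5 μg/mL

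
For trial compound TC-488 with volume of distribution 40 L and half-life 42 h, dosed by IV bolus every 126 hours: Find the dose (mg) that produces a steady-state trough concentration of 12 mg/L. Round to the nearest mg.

3360 mg

τ/t½ = 126/42 ≈ 3, so f = (1/2)^(126/42) ≈ 0.125000.
Cmin,ss = (D/Vd)·f/(1−f), so D = Cmin,ss·Vd·(1−f)/f.
D = 12 × 40 × (1−f)/f ≈ 12 × 40 × 7.00000 ≈ 3360.00 mg.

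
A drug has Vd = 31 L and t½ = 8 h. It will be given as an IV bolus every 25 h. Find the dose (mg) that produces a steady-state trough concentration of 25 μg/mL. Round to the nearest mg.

5986 mg

τ/t½ = 25/8 ≈ 3.125, so f = (1/2)^(25/8) ≈ 0.114626.
Cmin,ss = (D/Vd)·f/(1−f), so D = Cmin,ss·Vd·(1−f)/f.
D = 25 × 31 × (1−f)/f ≈ 25 × 31 × 7.72402 ≈ 5986.12 mg.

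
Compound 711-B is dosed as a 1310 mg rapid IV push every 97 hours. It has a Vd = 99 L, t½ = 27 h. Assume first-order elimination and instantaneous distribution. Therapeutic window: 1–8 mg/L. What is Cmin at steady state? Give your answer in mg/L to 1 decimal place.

1.2 mg/L

τ/t½ = 97/27 ≈ 3.5926, so fraction remaining f = (1/2)^(97/27) ≈ 0.0829.
At steady state, accumulation factor R = 1/(1 − e^(−kτ)) ≈ 1.0904.
Each bolus raises the concentration by D/Vd = 1310/99 ≈ 13.232 mg/L.
Steady-state peak Cmax,ss = C₀·R ≈ 13.232 × 1.0904 ≈ 14.428 mg/L.
Steady-state trough Cmin,ss = Cmax,ss·f ≈ 14.428 × 0.0829 ≈ 1.196 mg/L.
Trough 1.2 mg/L vs MEC 1 mg/L: adequate.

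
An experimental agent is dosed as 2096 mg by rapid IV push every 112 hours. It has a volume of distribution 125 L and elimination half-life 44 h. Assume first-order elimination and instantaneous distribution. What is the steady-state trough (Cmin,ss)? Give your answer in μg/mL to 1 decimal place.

Over one 112-h interval, 112/44 ≈ 2.5455 half-lives elapse, leaving f ≈ 0.1713 of each dose.
At steady state, accumulation factor R = 1/(1 − e^(−kτ)) ≈ 1.2067.
Single-dose peak C₀ = D/Vd = 2096/125 ≈ 16.768 μg/mL.
Cmax,ss = C₀/(1 − f) ≈ 16.768/0.8287 ≈ 20.234 μg/mL.
Steady-state trough Cmin,ss = Cmax,ss·f ≈ 20.234 × 0.1713 ≈ 3.466 μg/mL.

3.5 μg/mL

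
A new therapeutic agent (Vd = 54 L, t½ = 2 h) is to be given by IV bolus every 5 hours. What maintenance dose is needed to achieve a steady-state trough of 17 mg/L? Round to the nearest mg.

4275 mg

τ/t½ = 5/2 ≈ 2.5, so f = (1/2)^(5/2) ≈ 0.176777.
Cmin,ss = (D/Vd)·f/(1−f), so D = Cmin,ss·Vd·(1−f)/f.
D = 17 × 54 × (1−f)/f ≈ 17 × 54 × 4.65684 ≈ 4274.98 mg.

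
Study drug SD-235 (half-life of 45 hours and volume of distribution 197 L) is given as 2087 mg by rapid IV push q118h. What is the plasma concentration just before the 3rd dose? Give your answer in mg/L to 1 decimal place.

2.0 mg/L

f = (1/2)^(τ/t½) = (1/2)^(118/45) ≈ 0.1624.
C₀ = D/Vd = 2087/197 ≈ 10.594 mg/L.
Before the 3rd dose, 2 doses have been given. Superposition: Cmin = C₀·(f + f²).
≈ 10.594 × (0.1624 + 0.0264) ≈ 10.594 × 0.1888 ≈ 2.000 mg/L.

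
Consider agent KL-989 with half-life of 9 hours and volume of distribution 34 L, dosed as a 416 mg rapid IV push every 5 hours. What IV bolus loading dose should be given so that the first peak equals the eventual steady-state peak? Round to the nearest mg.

1302 mg

f = (1/2)^(5/9) ≈ 0.680395; accumulation ratio R = 1/(1−f) ≈ 3.12886.
Loading dose to hit Cmax,ss on first dose: D_load = D_maint·R ≈ 416 × 3.12886 ≈ 1301.61 mg.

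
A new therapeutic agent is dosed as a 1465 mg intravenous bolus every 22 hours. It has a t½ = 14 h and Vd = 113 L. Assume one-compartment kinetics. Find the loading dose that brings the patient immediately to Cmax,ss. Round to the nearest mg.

2208 mg

f = (1/2)^(22/14) ≈ 0.336475; accumulation ratio R = 1/(1−f) ≈ 1.50710.
Loading dose to hit Cmax,ss on first dose: D_load = D_maint·R ≈ 1465 × 1.50710 ≈ 2207.90 mg.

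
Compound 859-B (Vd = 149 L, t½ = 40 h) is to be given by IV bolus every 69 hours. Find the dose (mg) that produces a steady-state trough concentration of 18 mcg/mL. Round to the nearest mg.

6184 mg

τ/t½ = 69/40 ≈ 1.725, so f = (1/2)^(69/40) ≈ 0.302499.
Cmin,ss = (D/Vd)·f/(1−f), so D = Cmin,ss·Vd·(1−f)/f.
D = 18 × 149 × (1−f)/f ≈ 18 × 149 × 2.30580 ≈ 6184.16 mg.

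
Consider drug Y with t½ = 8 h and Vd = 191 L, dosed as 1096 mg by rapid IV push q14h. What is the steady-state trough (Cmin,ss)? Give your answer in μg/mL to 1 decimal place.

2.4 μg/mL

τ/t½ = 14/8 ≈ 1.75, so fraction remaining f = (1/2)^(14/8) ≈ 0.2973.
Single-dose peak C₀ = D/Vd = 1096/191 ≈ 5.738 μg/mL.
Steady-state trough Cmin,ss = C₀·f/(1−f) ≈ 5.738 × 0.2973/0.7027 ≈ 2.428 μg/mL.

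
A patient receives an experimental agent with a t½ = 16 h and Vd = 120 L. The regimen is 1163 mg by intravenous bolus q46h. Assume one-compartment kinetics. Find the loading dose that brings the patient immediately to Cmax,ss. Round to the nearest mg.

1347 mg

f = (1/2)^(46/16) ≈ 0.136313; accumulation ratio R = 1/(1−f) ≈ 1.15783.
Loading dose to hit Cmax,ss on first dose: D_load = D_maint·R ≈ 1163 × 1.15783 ≈ 1346.56 mg.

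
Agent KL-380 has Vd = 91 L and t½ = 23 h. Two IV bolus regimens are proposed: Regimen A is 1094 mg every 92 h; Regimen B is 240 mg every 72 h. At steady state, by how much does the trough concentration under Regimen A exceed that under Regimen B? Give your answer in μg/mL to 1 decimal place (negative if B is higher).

0.5 μg/mL

Regimen A: f = (1/2)^(92/23) ≈ 0.0625; Cmin,ss = (1094/91)·f/(1−f) ≈ 0.801 μg/mL.
Regimen B: f = (1/2)^(72/23) ≈ 0.1142; Cmin,ss = (240/91)·f/(1−f) ≈ 0.340 μg/mL.
Difference ≈ 0.801 − 0.340 ≈ 0.461 μg/mL.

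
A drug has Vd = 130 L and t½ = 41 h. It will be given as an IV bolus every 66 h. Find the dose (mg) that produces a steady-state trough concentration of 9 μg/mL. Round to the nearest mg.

2401 mg

τ/t½ = 66/41 ≈ 1.6098, so f = (1/2)^(66/41) ≈ 0.327654.
Cmin,ss = (D/Vd)·f/(1−f), so D = Cmin,ss·Vd·(1−f)/f.
D = 9 × 130 × (1−f)/f ≈ 9 × 130 × 2.05200 ≈ 2400.84 mg.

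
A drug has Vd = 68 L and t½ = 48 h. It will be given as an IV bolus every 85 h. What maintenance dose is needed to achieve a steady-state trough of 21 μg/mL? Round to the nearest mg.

τ/t½ = 85/48 ≈ 1.7708, so f = (1/2)^(85/48) ≈ 0.293039.
Cmin,ss = (D/Vd)·f/(1−f), so D = Cmin,ss·Vd·(1−f)/f.
D = 21 × 68 × (1−f)/f ≈ 21 × 68 × 2.41252 ≈ 3445.08 mg.

3445 mg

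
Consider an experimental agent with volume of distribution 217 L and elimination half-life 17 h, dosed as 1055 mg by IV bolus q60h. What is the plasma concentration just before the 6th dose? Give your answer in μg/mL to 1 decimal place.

f = (1/2)^(τ/t½) = (1/2)^(60/17) ≈ 0.0866.
C₀ = D/Vd = 1055/217 ≈ 4.862 μg/mL.
Before the 6th dose, 5 doses have been given. Superposition: Cmin = C₀·(f + f² + … + f^5).
≈ 4.862 × (0.0866 + 0.0075 + 0.0006 + 0.0001 + 0.0000) ≈ 4.862 × 0.0948 ≈ 0.461 μg/mL.

0.5 μg/mL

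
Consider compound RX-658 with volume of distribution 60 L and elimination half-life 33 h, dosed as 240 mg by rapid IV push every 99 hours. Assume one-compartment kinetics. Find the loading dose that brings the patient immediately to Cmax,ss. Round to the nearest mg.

274 mg

f = (1/2)^(99/33) ≈ 0.125000; accumulation ratio R = 1/(1−f) ≈ 1.14286.
Loading dose to hit Cmax,ss on first dose: D_load = D_maint·R ≈ 240 × 1.14286 ≈ 274.29 mg.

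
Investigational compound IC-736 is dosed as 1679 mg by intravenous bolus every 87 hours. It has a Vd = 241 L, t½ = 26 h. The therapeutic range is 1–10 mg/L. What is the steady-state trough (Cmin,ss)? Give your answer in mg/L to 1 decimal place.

0.8 mg/L

τ/t½ = 87/26 ≈ 3.3462, so fraction remaining f = (1/2)^(87/26) ≈ 0.0983.
At steady state, accumulation factor R = 1/(1 − e^(−kτ)) ≈ 1.1090.
Single-dose peak C₀ = D/Vd = 1679/241 ≈ 6.967 mg/L.
Steady-state peak Cmax,ss = C₀·R ≈ 6.967 × 1.1090 ≈ 7.726 mg/L.
One interval later, Cmin,ss = Cmax,ss·e^(−kτ) ≈ 7.726 × 0.0983 ≈ 0.759 mg/L.
Trough 0.8 mg/L vs MEC 1 mg/L: subtherapeutic.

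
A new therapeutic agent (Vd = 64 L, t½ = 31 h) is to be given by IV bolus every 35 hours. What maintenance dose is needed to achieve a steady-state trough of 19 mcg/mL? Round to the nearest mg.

1444 mg

τ/t½ = 35/31 ≈ 1.129, so f = (1/2)^(35/31) ≈ 0.457222.
Cmin,ss = (D/Vd)·f/(1−f), so D = Cmin,ss·Vd·(1−f)/f.
D = 19 × 64 × (1−f)/f ≈ 19 × 64 × 1.18712 ≈ 1443.54 mg.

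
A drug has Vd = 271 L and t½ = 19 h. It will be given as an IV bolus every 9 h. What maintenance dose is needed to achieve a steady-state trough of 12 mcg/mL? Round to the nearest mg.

τ/t½ = 9/19 ≈ 0.47368, so f = (1/2)^(9/19) ≈ 0.720123.
Cmin,ss = (D/Vd)·f/(1−f), so D = Cmin,ss·Vd·(1−f)/f.
D = 12 × 271 × (1−f)/f ≈ 12 × 271 × 0.38865 ≈ 1263.89 mg.

1264 mg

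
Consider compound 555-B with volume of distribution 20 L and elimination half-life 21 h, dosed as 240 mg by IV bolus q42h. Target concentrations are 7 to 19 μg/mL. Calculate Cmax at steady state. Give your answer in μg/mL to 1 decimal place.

The dosing interval is 2 half-lives, so f = 2^(−2) = 0.25.
Accumulation ratio R = 1/(1 − f) = 1/0.75 = 4/3.
Single-dose peak C₀ = D/Vd = 240/20 = 12 μg/mL.
Steady-state peak Cmax,ss = C₀·R = 12 × 4/3 ≈ 16.000 μg/mL.
Peak 16.0 μg/mL vs MTC 19 μg/mL: below toxic threshold.

16.0 μg/mL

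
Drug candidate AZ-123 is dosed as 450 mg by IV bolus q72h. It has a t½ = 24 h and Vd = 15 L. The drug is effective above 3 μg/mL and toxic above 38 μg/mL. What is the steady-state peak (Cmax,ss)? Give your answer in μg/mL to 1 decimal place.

The dosing interval is 3 half-lives, so f = 2^(−3) = 0.125.
Accumulation ratio R = 1/(1 − f) = 1/0.875 = 8/7.
Single-dose peak C₀ = D/Vd = 450/15 = 30 μg/mL.
Steady-state peak Cmax,ss = C₀·R = 30 × 8/7 ≈ 34.286 μg/mL.
Peak 34.3 μg/mL vs MTC 38 μg/mL: below toxic threshold.

34.3 μg/mL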